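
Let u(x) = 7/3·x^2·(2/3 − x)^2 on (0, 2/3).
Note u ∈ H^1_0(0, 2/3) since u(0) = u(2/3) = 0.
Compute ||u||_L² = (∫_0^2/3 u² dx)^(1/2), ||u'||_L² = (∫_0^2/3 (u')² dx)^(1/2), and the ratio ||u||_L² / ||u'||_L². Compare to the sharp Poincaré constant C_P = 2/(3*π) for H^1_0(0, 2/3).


||u||_L² / ||u'||_L² = sqrt(3)/9 < C_P = 2/(3*π).

u(x) = 7/3·x^2·(2/3 − x)^2, so u'(x) = 28*x*(3*x - 2)*(3*x - 1)/27.
u(x) = 7/3·x^2·(2/3 − x)^2 vanishes at x = 0 and x = 2/3, so u ∈ H^1_0(0, 2/3). Differentiate via the product rule and integrate the resulting polynomials term by term.
  ∫_0^2/3 u² dx = ∫_0^2/3 (49*x^8/9 - 392*x^7/27 + 392*x^6/27 - 1568*x^5/243 + 784*x^4/729) dx. Term by term:
    ∫_0^2/3 49*x^8/9 dx = 25088/1594323;  ∫_0^2/3 -392*x^7/27 dx = -12544/177147;  ∫_0^2/3 392*x^6/27 dx = 7168/59049;
    ∫_0^2/3 -1568*x^5/243 dx = -50176/531441;  ∫_0^2/3 784*x^4/729 dx = 25088/885735.
  Sum: 25088/1594323 − 12544/177147 + 7168/59049 − 50176/531441 + 25088/885735 = 1792/7971615.
  ∫_0^2/3 (u')² dx = ∫_0^2/3 (784*x^6/9 - 1568*x^5/9 + 10192*x^4/81 - 3136*x^3/81 + 3136*x^2/729) dx. Term by term:
    ∫_0^2/3 784*x^6/9 dx = 14336/19683;  ∫_0^2/3 -1568*x^5/9 dx = -50176/19683;  ∫_0^2/3 10192*x^4/81 dx = 326144/98415;
    ∫_0^2/3 -3136*x^3/81 dx = -12544/6561;  ∫_0^2/3 3136*x^2/729 dx = 25088/59049.
  Sum: 14336/19683 − 50176/19683 + 326144/98415 − 12544/6561 + 25088/59049 = 1792/295245.
∫_0^2/3 u² dx = 1792/7971615, so ||u||_L² = 16*sqrt(105)/10935.
∫_0^2/3 (u')² dx = 1792/295245, so ||u'||_L² = 16*sqrt(35)/1215.
Ratio ||u||_L² / ||u'||_L² = sqrt(3)/9.
Sharp Poincaré constant on H^1_0(0, 2/3) is C_P = L/π = 2/(3*π), achieved by sin(3*π/2·x).
A polynomial bump cannot attain the sharp Poincaré constant (only the first sine eigenfunction does), so the ratio is strictly less than C_P, consistent with ||u||_L² ≤ C_P ||u'||_L².


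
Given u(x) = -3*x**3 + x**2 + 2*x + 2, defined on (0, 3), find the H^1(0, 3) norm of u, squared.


||u||_{H^1}^2 = 31317/7

The H^1 norm (squared) on an interval (0, L) is
  ||u||_{H^1}^2 = ∫_0^L u(x)^2 dx + ∫_0^L u'(x)^2 dx.
Compute u'(x) = -9*x**2 + 2*x + 2.
Then u(x)^2 = 9*x**6 - 6*x**5 - 11*x**4 - 8*x**3 + 8*x**2 + 8*x + 4 and u'(x)^2 = 81*x**4 - 36*x**3 - 32*x**2 + 8*x + 4.
Integrate each monomial from 0 to 3 using ∫_0^3 c·x^n dx = c·3^(n+1)/(n+1):
  ∫_0^3 u(x)^2 dx = ∫_0^3 (9*x^6 - 6*x^5 - 11*x^4 - 8*x^3 + 8*x^2 + 8*x + 4) dx. Term by term:
    ∫_0^3 9*x^6 dx = 19683/7;  ∫_0^3 -6*x^5 dx = -729;  ∫_0^3 -11*x^4 dx = -2673/5;
    ∫_0^3 -8*x^3 dx = -162;  ∫_0^3 8*x^2 dx = 72;  ∫_0^3 8*x dx = 36;
    ∫_0^3 4 dx = 12.
  Sum: 19683/7 − 729 − 2673/5 − 162 + 72 + 36 + 12 = 52719/35.
  ∫_0^3 u'(x)^2 dx = ∫_0^3 (81*x^4 - 36*x^3 - 32*x^2 + 8*x + 4) dx. Term by term:
    ∫_0^3 81*x^4 dx = 19683/5;  ∫_0^3 -36*x^3 dx = -729;  ∫_0^3 -32*x^2 dx = -288;
    ∫_0^3 8*x dx = 36;  ∫_0^3 4 dx = 12.
  Sum: 19683/5 − 729 − 288 + 36 + 12 = 14838/5.
Adding: ||u||_{H^1}^2 = 52719/35 + 14838/5 = 31317/7.


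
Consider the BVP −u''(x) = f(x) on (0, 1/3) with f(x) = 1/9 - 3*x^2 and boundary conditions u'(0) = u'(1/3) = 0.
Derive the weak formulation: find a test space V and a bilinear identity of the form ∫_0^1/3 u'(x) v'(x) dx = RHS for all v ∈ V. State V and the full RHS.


V = H^1(0, 1/3) (no boundary constraint on v; u is determined up to an additive constant); weak form: ∫_0^1/3 u'v' dx = ∫_0^1/3 (1/9 - 3*x^2) v dx for all v ∈ V.

Multiply both sides by a test function v and integrate from 0 to 1/3:
  ∫_0^1/3 −u''(x) v(x) dx = ∫_0^1/3 f(x) v(x) dx.
Integrate the LHS by parts once:
  ∫_0^1/3 −u'' v dx = −[u'(x) v(x)]_0^1/3 + ∫_0^1/3 u'(x) v'(x) dx.
Thus ∫_0^1/3 u'(x) v'(x) dx = ∫_0^1/3 f(x) v(x) dx + [u'(x) v(x)]_0^1/3.
Choose V so that boundary terms are either known or forced to vanish.
u has homogeneous Neumann: u'(0) = u'(1/3) = 0. So [u' v]_0^1/3 = 0·v(1/3) − 0·v(0) = 0 for any v; take V = H^1(0, 1/3).
Weak formulation: find u (satisfying any essential BC) such that ∫_0^1/3 u'(x) v'(x) dx = ∫_0^1/3 f v dx for all v ∈ V (homogeneous Neumann, so boundary terms vanish).
Substituting f(x) = 1/9 - 3*x^2, the right-hand side is ∫_0^1/3 (1/9 - 3*x^2) v dx.
Compatibility check (pure Neumann): taking v ≡ 1 ∈ V gives 0 = ∫_0^1/3 f dx + (0) − (0), i.e. ∫_0^1/3 f dx must equal u'(0) − u'(1/3) = 0. Indeed ∫_0^1/3 (1/9 - 3*x^2) dx = 0, so the data are compatible. The solution is then unique only up to an additive constant (fix it e.g. by requiring ∫_0^1/3 u dx = 0).


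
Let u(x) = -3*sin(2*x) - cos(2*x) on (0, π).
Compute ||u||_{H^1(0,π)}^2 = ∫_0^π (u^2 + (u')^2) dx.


||u||_{H^1(0,π)}^2 = 25*π

u'(x) = 2*sin(2*x) - 6*cos(2*x).
Expand u² and (u')² and integrate term by term on (0, π), using: for integers n ≥ 1, ∫_0^π sin²(nx) dx = ∫_0^π cos²(nx) dx = π/2; for n ≠ n', ∫_0^π sin(nx)sin(n'x) dx = ∫_0^π cos(nx)cos(n'x) dx = 0; and by product-to-sum, ∫_0^π sin(nx)cos(n'x) dx = ½∫_0^π [sin((n+n')x) + sin((n−n')x)] dx, which is 0 when n+n' is even and 2n/(n²−n'²) when n+n' is odd (it need not vanish on (0, π)).
  u² squared terms: (-1)²·∫cos(2x)² dx = 1·π/2 = π/2;  (-3)²·∫sin(2x)² dx = 9·π/2 = 9*π/2.
  u² cross terms: 2·(-1)·(-3)·∫cos(2x)·sin(2x) dx = 6·(0) = 0.
  So ∫_0^π u² dx = π/2 + 9*π/2 + 0 = 5*π.
  (u')² squared terms: (-6)²·∫cos(2x)² dx = 36·π/2 = 18*π;  (2)²·∫sin(2x)² dx = 4·π/2 = 2*π.
  (u')² cross terms: 2·(-6)·(2)·∫cos(2x)·sin(2x) dx = -24·(0) = 0.
  So ∫_0^π (u')² dx = 18*π + 2*π + 0 = 20*π.
||u||_{H^1}^2 = (5*π) + (20*π) = 25*π.


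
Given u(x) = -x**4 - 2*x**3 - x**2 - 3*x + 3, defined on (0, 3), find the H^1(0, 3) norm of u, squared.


||u||_{H^1}^2 = 823194/35

The H^1 norm (squared) on an interval (0, L) is
  ||u||_{H^1}^2 = ∫_0^L u(x)^2 dx + ∫_0^L u'(x)^2 dx.
Compute u'(x) = -4*x**3 - 6*x**2 - 2*x - 3.
Then u(x)^2 = x**8 + 4*x**7 + 6*x**6 + 10*x**5 + 7*x**4 - 6*x**3 + 3*x**2 - 18*x + 9 and u'(x)^2 = 16*x**6 + 48*x**5 + 52*x**4 + 48*x**3 + 40*x**2 + 12*x + 9.
Integrate each monomial from 0 to 3 using ∫_0^3 c·x^n dx = c·3^(n+1)/(n+1):
  ∫_0^3 u(x)^2 dx = ∫_0^3 (x^8 + 4*x^7 + 6*x^6 + 10*x^5 + 7*x^4 - 6*x^3 + 3*x^2 - 18*x + 9) dx. Term by term:
    ∫_0^3 x^8 dx = 2187;  ∫_0^3 4*x^7 dx = 6561/2;  ∫_0^3 6*x^6 dx = 13122/7;
    ∫_0^3 10*x^5 dx = 1215;  ∫_0^3 7*x^4 dx = 1701/5;  ∫_0^3 -6*x^3 dx = -243/2;
    ∫_0^3 3*x^2 dx = 27;  ∫_0^3 -18*x dx = -81;  ∫_0^3 9 dx = 27.
  Sum: 2187 + 6561/2 + 13122/7 + 1215 + 1701/5 − 243/2 + 27 − 81 + 27 = 306207/35.
  ∫_0^3 u'(x)^2 dx = ∫_0^3 (16*x^6 + 48*x^5 + 52*x^4 + 48*x^3 + 40*x^2 + 12*x + 9) dx. Term by term:
    ∫_0^3 16*x^6 dx = 34992/7;  ∫_0^3 48*x^5 dx = 5832;  ∫_0^3 52*x^4 dx = 12636/5;
    ∫_0^3 48*x^3 dx = 972;  ∫_0^3 40*x^2 dx = 360;  ∫_0^3 12*x dx = 54;
    ∫_0^3 9 dx = 27.
  Sum: 34992/7 + 5832 + 12636/5 + 972 + 360 + 54 + 27 = 516987/35.
Adding: ||u||_{H^1}^2 = 306207/35 + 516987/35 = 823194/35.


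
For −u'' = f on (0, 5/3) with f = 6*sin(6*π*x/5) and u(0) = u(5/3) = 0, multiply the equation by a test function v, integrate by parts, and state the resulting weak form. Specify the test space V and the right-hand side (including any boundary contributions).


V = H^1_0(0, 5/3) (so v(0) = v(5/3) = 0); weak form: ∫_0^5/3 u'v' dx = ∫_0^5/3 (6*sin(6*π*x/5)) v dx for all v ∈ V.

Multiply both sides by a test function v and integrate from 0 to 5/3:
  ∫_0^5/3 −u''(x) v(x) dx = ∫_0^5/3 f(x) v(x) dx.
Integrate the LHS by parts once:
  ∫_0^5/3 −u'' v dx = −[u'(x) v(x)]_0^5/3 + ∫_0^5/3 u'(x) v'(x) dx.
Thus ∫_0^5/3 u'(x) v'(x) dx = ∫_0^5/3 f(x) v(x) dx + [u'(x) v(x)]_0^5/3.
Choose V so that boundary terms are either known or forced to vanish.
u is Dirichlet: u(0) = u(5/3) = 0. Let V = H^1_0(0, 5/3); then v(0) = v(5/3) = 0, and [u' v]_0^5/3 = 0.
Weak formulation: find u (satisfying any essential BC) such that ∫_0^5/3 u'(x) v'(x) dx = ∫_0^5/3 f v dx for all v ∈ V.
Substituting f(x) = 6*sin(6*π*x/5), the right-hand side is ∫_0^5/3 (6*sin(6*π*x/5)) v dx.


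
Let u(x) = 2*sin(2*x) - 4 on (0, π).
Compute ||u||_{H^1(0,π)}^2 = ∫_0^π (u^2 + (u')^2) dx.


||u||_{H^1(0,π)}^2 = 26*π

u'(x) = 4*cos(2*x).
Expand u² and (u')² and integrate term by term on (0, π), using: for integers n ≥ 1, ∫_0^π sin²(nx) dx = ∫_0^π cos²(nx) dx = π/2; for n ≠ n', ∫_0^π sin(nx)sin(n'x) dx = ∫_0^π cos(nx)cos(n'x) dx = 0; and by product-to-sum, ∫_0^π sin(nx)cos(n'x) dx = ½∫_0^π [sin((n+n')x) + sin((n−n')x)] dx, which is 0 when n+n' is even and 2n/(n²−n'²) when n+n' is odd (it need not vanish on (0, π)). For the constant mode: ∫_0^π 1 dx = π, ∫_0^π cos(nx) dx = 0, ∫_0^π sin(nx) dx = (1−(−1)^n)/n.
  u² squared terms: (-4)²·∫1 dx = 16·π = 16*π;  (2)²·∫sin(2x)² dx = 4·π/2 = 2*π.
  u² cross terms: 2·(-4)·(2)·∫1·sin(2x) dx = -16·(0) = 0.
  So ∫_0^π u² dx = 16*π + 2*π + 0 = 18*π.
  (u')² squared terms: (4)²·∫cos(2x)² dx = 16·π/2 = 8*π.
  So ∫_0^π (u')² dx = 8*π.
||u||_{H^1}^2 = (18*π) + (8*π) = 26*π.


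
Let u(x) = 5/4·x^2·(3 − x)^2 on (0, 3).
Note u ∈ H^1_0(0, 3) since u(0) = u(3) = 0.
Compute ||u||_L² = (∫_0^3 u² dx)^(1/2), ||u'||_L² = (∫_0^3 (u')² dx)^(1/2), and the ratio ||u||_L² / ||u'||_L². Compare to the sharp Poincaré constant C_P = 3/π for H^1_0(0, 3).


||u||_L² / ||u'||_L² = sqrt(3)/2 < C_P = 3/π.

u(x) = 5/4·x^2·(3 − x)^2, so u'(x) = 5*x*(x - 3)*(2*x - 3)/2.
u(x) = 5/4·x^2·(3 − x)^2 vanishes at x = 0 and x = 3, so u ∈ H^1_0(0, 3). Differentiate via the product rule and integrate the resulting polynomials term by term.
  ∫_0^3 u² dx = ∫_0^3 (25*x^8/16 - 75*x^7/4 + 675*x^6/8 - 675*x^5/4 + 2025*x^4/16) dx. Term by term:
    ∫_0^3 25*x^8/16 dx = 54675/16;  ∫_0^3 -75*x^7/4 dx = -492075/32;  ∫_0^3 675*x^6/8 dx = 1476225/56;
    ∫_0^3 -675*x^5/4 dx = -164025/8;  ∫_0^3 2025*x^4/16 dx = 98415/16.
  Sum: 54675/16 − 492075/32 + 1476225/56 − 164025/8 + 98415/16 = 10935/224.
  ∫_0^3 (u')² dx = ∫_0^3 (25*x^6 - 225*x^5 + 2925*x^4/4 - 2025*x^3/2 + 2025*x^2/4) dx. Term by term:
    ∫_0^3 25*x^6 dx = 54675/7;  ∫_0^3 -225*x^5 dx = -54675/2;  ∫_0^3 2925*x^4/4 dx = 142155/4;
    ∫_0^3 -2025*x^3/2 dx = -164025/8;  ∫_0^3 2025*x^2/4 dx = 18225/4.
  Sum: 54675/7 − 54675/2 + 142155/4 − 164025/8 + 18225/4 = 3645/56.
∫_0^3 u² dx = 10935/224, so ||u||_L² = 27*sqrt(210)/56.
∫_0^3 (u')² dx = 3645/56, so ||u'||_L² = 27*sqrt(70)/28.
Ratio ||u||_L² / ||u'||_L² = sqrt(3)/2.
Sharp Poincaré constant on H^1_0(0, 3) is C_P = L/π = 3/π, achieved by sin(π/3·x).
A polynomial bump cannot attain the sharp Poincaré constant (only the first sine eigenfunction does), so the ratio is strictly less than C_P, consistent with ||u||_L² ≤ C_P ||u'||_L².


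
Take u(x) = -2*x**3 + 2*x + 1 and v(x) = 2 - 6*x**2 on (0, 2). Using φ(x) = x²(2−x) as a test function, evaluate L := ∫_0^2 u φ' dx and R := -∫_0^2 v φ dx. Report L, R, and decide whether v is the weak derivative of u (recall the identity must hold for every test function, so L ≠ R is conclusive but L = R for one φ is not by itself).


LHS = 152/15, RHS = 152/15. Yes, v = u' weakly.

u(x) = -2*x**3 + 2*x + 1, classical derivative u'(x) = 2 - 6*x**2.
φ(x) = x²(2−x), so φ'(x) = x*(4 - 3*x).
Note φ(0) = φ(2) = 0, so the boundary term u·φ vanishes.
LHS = ∫_0^2 u(x) φ'(x) dx = ∫_0^2 (6*x^5 - 8*x^4 - 6*x^3 + 5*x^2 + 4*x) dx. Term by term:
  ∫_0^2 6*x^5 dx = 64;  ∫_0^2 -8*x^4 dx = -256/5;  ∫_0^2 -6*x^3 dx = -24;
  ∫_0^2 5*x^2 dx = 40/3;  ∫_0^2 4*x dx = 8.
Sum: 64 − 256/5 − 24 + 40/3 + 8 = 152/15.
So LHS = 152/15.
∫_0^2 v(x) φ(x) dx = ∫_0^2 (6*x^5 - 12*x^4 - 2*x^3 + 4*x^2) dx. Term by term:
  ∫_0^2 6*x^5 dx = 64;  ∫_0^2 -12*x^4 dx = -384/5;  ∫_0^2 -2*x^3 dx = -8;
  ∫_0^2 4*x^2 dx = 32/3.
Sum: 64 − 384/5 − 8 + 32/3 = -152/15.
So RHS = -∫_0^2 v(x) φ(x) dx = 152/15.
LHS = RHS, so the identity holds for this test φ.
Moreover u is smooth here and v(x) = u'(x) = 2 - 6*x**2 pointwise, so the identity holds for every test function. Hence v is the weak derivative of u.


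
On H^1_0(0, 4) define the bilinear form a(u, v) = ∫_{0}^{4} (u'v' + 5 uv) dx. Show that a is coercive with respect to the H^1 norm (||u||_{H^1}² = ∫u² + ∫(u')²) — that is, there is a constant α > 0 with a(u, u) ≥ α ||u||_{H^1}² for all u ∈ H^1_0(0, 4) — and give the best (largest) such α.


α = 1

Coercivity of a(·,·) on H^1_0(0, 4) means a(u, u) ≥ α ||u||_{H^1}² for every u ∈ H^1_0.
The interval has length L = 4, and Poincaré/coercivity depend only on L. Here a(u, u) = ∫(u')² + (5)·∫u².
Here c = 5 ≥ 1, so a(u,u) = ∫(u')² + c∫u² ≥ ∫(u')² + ∫u² = ||u||_{H^1}², i.e. α = 1 works. No larger α is possible: a(u,u) ≥ α||u||_{H^1}² means (1−α)∫(u')² ≥ (α−c)∫u², and for the modes u_n = sin(nπ(x−x₀)/L) (x₀ the left endpoint) one has ∫u_n²/∫(u_n')² = (L/(nπ))² → 0, so a(u_n,u_n)/||u_n||_{H^1}² → 1. Hence the optimal constant is α = 1.
Therefore α = 1.


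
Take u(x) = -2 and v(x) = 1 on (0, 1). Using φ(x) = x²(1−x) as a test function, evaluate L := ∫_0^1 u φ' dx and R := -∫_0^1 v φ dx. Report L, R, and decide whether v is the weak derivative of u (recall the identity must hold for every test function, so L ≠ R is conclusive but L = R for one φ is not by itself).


LHS = 0, RHS = -1/12. No, v is not the weak derivative of u.

u(x) = -2, classical derivative u'(x) = 0.
φ(x) = x²(1−x), so φ'(x) = x*(2 - 3*x).
Note φ(0) = φ(1) = 0, so the boundary term u·φ vanishes.
LHS = ∫_0^1 u(x) φ'(x) dx = ∫_0^1 (6*x^2 - 4*x) dx. Term by term:
  ∫_0^1 6*x^2 dx = 2;  ∫_0^1 -4*x dx = -2.
Sum: 2 − 2 = 0.
So LHS = 0.
∫_0^1 v(x) φ(x) dx = ∫_0^1 (-x^3 + x^2) dx. Term by term:
  ∫_0^1 -x^3 dx = -1/4;  ∫_0^1 x^2 dx = 1/3.
Sum: -1/4 + 1/3 = 1/12.
So RHS = -∫_0^1 v(x) φ(x) dx = -1/12.
LHS − RHS = 1/12 ≠ 0, so the identity fails.
(For a valid weak derivative the identity must hold for EVERY test function, in particular this one. The failure shows v is NOT the weak derivative of u.)
Correct weak derivative would be u'(x) = 0.


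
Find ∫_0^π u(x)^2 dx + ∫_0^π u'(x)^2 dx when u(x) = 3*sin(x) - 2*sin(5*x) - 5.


||u||_{H^1(0,π)}^2 = -52 + 86*π

u'(x) = 3*cos(x) - 10*cos(5*x).
Expand u² and (u')² and integrate term by term on (0, π), using: for integers n ≥ 1, ∫_0^π sin²(nx) dx = ∫_0^π cos²(nx) dx = π/2; for n ≠ n', ∫_0^π sin(nx)sin(n'x) dx = ∫_0^π cos(nx)cos(n'x) dx = 0; and by product-to-sum, ∫_0^π sin(nx)cos(n'x) dx = ½∫_0^π [sin((n+n')x) + sin((n−n')x)] dx, which is 0 when n+n' is even and 2n/(n²−n'²) when n+n' is odd (it need not vanish on (0, π)). For the constant mode: ∫_0^π 1 dx = π, ∫_0^π cos(nx) dx = 0, ∫_0^π sin(nx) dx = (1−(−1)^n)/n.
  u² squared terms: (-5)²·∫1 dx = 25·π = 25*π;  (-2)²·∫sin(5x)² dx = 4·π/2 = 2*π;  (3)²·∫sin(x)² dx = 9·π/2 = 9*π/2.
  u² cross terms: 2·(-5)·(-2)·∫1·sin(5x) dx = 20·(2/5) = 8;  2·(-5)·(3)·∫1·sin(x) dx = -30·(2) = -60;  2·(-2)·(3)·∫sin(5x)·sin(x) dx = -12·(0) = 0.
  So ∫_0^π u² dx = 25*π + 2*π + 9*π/2 + 8 − 60 + 0 = -52 + 63*π/2.
  (u')² squared terms: (-10)²·∫cos(5x)² dx = 100·π/2 = 50*π;  (3)²·∫cos(x)² dx = 9·π/2 = 9*π/2.
  (u')² cross terms: 2·(-10)·(3)·∫cos(5x)·cos(x) dx = -60·(0) = 0.
  So ∫_0^π (u')² dx = 50*π + 9*π/2 + 0 = 109*π/2.
||u||_{H^1}^2 = (-52 + 63*π/2) + (109*π/2) = -52 + 86*π.


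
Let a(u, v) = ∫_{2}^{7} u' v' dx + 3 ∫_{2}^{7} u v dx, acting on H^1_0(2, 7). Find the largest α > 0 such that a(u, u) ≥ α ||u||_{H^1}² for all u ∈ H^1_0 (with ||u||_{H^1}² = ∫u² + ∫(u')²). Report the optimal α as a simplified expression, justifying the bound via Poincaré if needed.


α = 1

Coercivity of a(·,·) on H^1_0(2, 7) means a(u, u) ≥ α ||u||_{H^1}² for every u ∈ H^1_0.
The interval has length L = 5, and Poincaré/coercivity depend only on L. Here a(u, u) = ∫(u')² + (3)·∫u².
Here c = 3 ≥ 1, so a(u,u) = ∫(u')² + c∫u² ≥ ∫(u')² + ∫u² = ||u||_{H^1}², i.e. α = 1 works. No larger α is possible: a(u,u) ≥ α||u||_{H^1}² means (1−α)∫(u')² ≥ (α−c)∫u², and for the modes u_n = sin(nπ(x−x₀)/L) (x₀ the left endpoint) one has ∫u_n²/∫(u_n')² = (L/(nπ))² → 0, so a(u_n,u_n)/||u_n||_{H^1}² → 1. Hence the optimal constant is α = 1.
Therefore α = 1.


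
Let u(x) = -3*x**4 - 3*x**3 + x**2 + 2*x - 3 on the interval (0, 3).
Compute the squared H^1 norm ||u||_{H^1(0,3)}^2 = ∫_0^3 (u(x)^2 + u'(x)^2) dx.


||u||_{H^1}^2 = 419331/4

The H^1 norm (squared) on an interval (0, L) is
  ||u||_{H^1}^2 = ∫_0^L u(x)^2 dx + ∫_0^L u'(x)^2 dx.
Compute u'(x) = -12*x**3 - 9*x**2 + 2*x + 2.
Then u(x)^2 = 9*x**8 + 18*x**7 + 3*x**6 - 18*x**5 + 7*x**4 + 22*x**3 - 2*x**2 - 12*x + 9 and u'(x)^2 = 144*x**6 + 216*x**5 + 33*x**4 - 84*x**3 - 32*x**2 + 8*x + 4.
Integrate each monomial from 0 to 3 using ∫_0^3 c·x^n dx = c·3^(n+1)/(n+1):
  ∫_0^3 u(x)^2 dx = ∫_0^3 (9*x^8 + 18*x^7 + 3*x^6 - 18*x^5 + 7*x^4 + 22*x^3 - 2*x^2 - 12*x + 9) dx. Term by term:
    ∫_0^3 9*x^8 dx = 19683;  ∫_0^3 18*x^7 dx = 59049/4;  ∫_0^3 3*x^6 dx = 6561/7;
    ∫_0^3 -18*x^5 dx = -2187;  ∫_0^3 7*x^4 dx = 1701/5;  ∫_0^3 22*x^3 dx = 891/2;
    ∫_0^3 -2*x^2 dx = -18;  ∫_0^3 -12*x dx = -54;  ∫_0^3 9 dx = 27.
  Sum: 19683 + 59049/4 + 6561/7 − 2187 + 1701/5 + 891/2 − 18 − 54 + 27 = 4751073/140.
  ∫_0^3 u'(x)^2 dx = ∫_0^3 (144*x^6 + 216*x^5 + 33*x^4 - 84*x^3 - 32*x^2 + 8*x + 4) dx. Term by term:
    ∫_0^3 144*x^6 dx = 314928/7;  ∫_0^3 216*x^5 dx = 26244;  ∫_0^3 33*x^4 dx = 8019/5;
    ∫_0^3 -84*x^3 dx = -1701;  ∫_0^3 -32*x^2 dx = -288;  ∫_0^3 8*x dx = 36;
    ∫_0^3 4 dx = 12.
  Sum: 314928/7 + 26244 + 8019/5 − 1701 − 288 + 36 + 12 = 2481378/35.
Adding: ||u||_{H^1}^2 = 4751073/140 + 2481378/35 = 419331/4.


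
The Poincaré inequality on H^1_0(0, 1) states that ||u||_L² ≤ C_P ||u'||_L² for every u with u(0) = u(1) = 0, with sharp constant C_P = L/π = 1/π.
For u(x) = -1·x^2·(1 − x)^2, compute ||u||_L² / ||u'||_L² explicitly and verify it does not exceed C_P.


||u||_L² / ||u'||_L² = sqrt(3)/6 < C_P = 1/π.

u(x) = -1·x^2·(1 − x)^2, so u'(x) = 2*x*(x*(1 - x) - (x - 1)^2).
u(x) = -1·x^2·(1 − x)^2 vanishes at x = 0 and x = 1, so u ∈ H^1_0(0, 1). Differentiate via the product rule and integrate the resulting polynomials term by term.
  ∫_0^1 u² dx = ∫_0^1 (x^8 - 4*x^7 + 6*x^6 - 4*x^5 + x^4) dx. Term by term:
    ∫_0^1 x^8 dx = 1/9;  ∫_0^1 -4*x^7 dx = -1/2;  ∫_0^1 6*x^6 dx = 6/7;
    ∫_0^1 -4*x^5 dx = -2/3;  ∫_0^1 x^4 dx = 1/5.
  Sum: 1/9 − 1/2 + 6/7 − 2/3 + 1/5 = 1/630.
  ∫_0^1 (u')² dx = ∫_0^1 (16*x^6 - 48*x^5 + 52*x^4 - 24*x^3 + 4*x^2) dx. Term by term:
    ∫_0^1 16*x^6 dx = 16/7;  ∫_0^1 -48*x^5 dx = -8;  ∫_0^1 52*x^4 dx = 52/5;
    ∫_0^1 -24*x^3 dx = -6;  ∫_0^1 4*x^2 dx = 4/3.
  Sum: 16/7 − 8 + 52/5 − 6 + 4/3 = 2/105.
∫_0^1 u² dx = 1/630, so ||u||_L² = sqrt(70)/210.
∫_0^1 (u')² dx = 2/105, so ||u'||_L² = sqrt(210)/105.
Ratio ||u||_L² / ||u'||_L² = sqrt(3)/6.
Sharp Poincaré constant on H^1_0(0, 1) is C_P = L/π = 1/π, achieved by sin(π·x).
A polynomial bump cannot attain the sharp Poincaré constant (only the first sine eigenfunction does), so the ratio is strictly less than C_P, consistent with ||u||_L² ≤ C_P ||u'||_L².


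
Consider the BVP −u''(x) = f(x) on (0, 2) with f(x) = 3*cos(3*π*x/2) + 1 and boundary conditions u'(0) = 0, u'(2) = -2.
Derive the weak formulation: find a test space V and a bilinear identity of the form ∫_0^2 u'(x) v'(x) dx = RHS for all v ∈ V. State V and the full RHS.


V = H^1(0, 2) (v unrestricted at boundary; u is determined up to an additive constant); weak form: ∫_0^2 u'v' dx = ∫_0^2 (3*cos(3*π*x/2) + 1) v dx − 2·v(2) for all v ∈ V.

Multiply both sides by a test function v and integrate from 0 to 2:
  ∫_0^2 −u''(x) v(x) dx = ∫_0^2 f(x) v(x) dx.
Integrate the LHS by parts once:
  ∫_0^2 −u'' v dx = −[u'(x) v(x)]_0^2 + ∫_0^2 u'(x) v'(x) dx.
Thus ∫_0^2 u'(x) v'(x) dx = ∫_0^2 f(x) v(x) dx + [u'(x) v(x)]_0^2.
Choose V so that boundary terms are either known or forced to vanish.
u has inhomogeneous Neumann u'(0) = 0, u'(2) = -2. [u' v]_0^2 = (-2)·v(2) − (0)·v(0) = − 2·v(2). Take V = H^1(0, 2); boundary term becomes part of RHS.
Weak formulation: find u (satisfying any essential BC) such that ∫_0^2 u'(x) v'(x) dx = ∫_0^2 f v dx − 2·v(2) for all v ∈ V (Neumann data are natural BCs: they enter the RHS as boundary terms).
Substituting f(x) = 3*cos(3*π*x/2) + 1, the right-hand side is ∫_0^2 (3*cos(3*π*x/2) + 1) v dx − 2·v(2).
Compatibility check (pure Neumann): taking v ≡ 1 ∈ V gives 0 = ∫_0^2 f dx + (-2) − (0), i.e. ∫_0^2 f dx must equal u'(0) − u'(2) = 2. Indeed ∫_0^2 (3*cos(3*π*x/2) + 1) dx = 2, so the data are compatible. The solution is then unique only up to an additive constant (fix it e.g. by requiring ∫_0^2 u dx = 0).


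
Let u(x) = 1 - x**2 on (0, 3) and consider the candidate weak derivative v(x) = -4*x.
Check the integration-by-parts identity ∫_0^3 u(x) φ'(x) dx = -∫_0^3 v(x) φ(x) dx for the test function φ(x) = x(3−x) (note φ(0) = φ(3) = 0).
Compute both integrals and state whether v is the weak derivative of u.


LHS = 27/2, RHS = 27. No, v is not the weak derivative of u.

u(x) = 1 - x**2, classical derivative u'(x) = -2*x.
φ(x) = x(3−x), so φ'(x) = 3 - 2*x.
Note φ(0) = φ(3) = 0, so the boundary term u·φ vanishes.
LHS = ∫_0^3 u(x) φ'(x) dx = ∫_0^3 (2*x^3 - 3*x^2 - 2*x + 3) dx. Term by term:
  ∫_0^3 2*x^3 dx = 81/2;  ∫_0^3 -3*x^2 dx = -27;  ∫_0^3 -2*x dx = -9;
  ∫_0^3 3 dx = 9.
Sum: 81/2 − 27 − 9 + 9 = 27/2.
So LHS = 27/2.
∫_0^3 v(x) φ(x) dx = ∫_0^3 (4*x^3 - 12*x^2) dx. Term by term:
  ∫_0^3 4*x^3 dx = 81;  ∫_0^3 -12*x^2 dx = -108.
Sum: 81 − 108 = -27.
So RHS = -∫_0^3 v(x) φ(x) dx = 27.
LHS − RHS = -27/2 ≠ 0, so the identity fails.
(For a valid weak derivative the identity must hold for EVERY test function, in particular this one. The failure shows v is NOT the weak derivative of u.)
Correct weak derivative would be u'(x) = -2*x.


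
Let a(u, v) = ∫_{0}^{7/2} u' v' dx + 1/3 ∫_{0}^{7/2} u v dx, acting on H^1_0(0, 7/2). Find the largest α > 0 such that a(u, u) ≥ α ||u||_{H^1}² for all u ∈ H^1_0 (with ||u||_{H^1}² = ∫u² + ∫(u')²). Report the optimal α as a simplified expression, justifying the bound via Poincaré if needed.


α = (49 + 12*π^2)/(3*(4*π^2 + 49))

Coercivity of a(·,·) on H^1_0(0, 7/2) means a(u, u) ≥ α ||u||_{H^1}² for every u ∈ H^1_0.
The interval has length L = 7/2, and Poincaré/coercivity depend only on L. Here a(u, u) = ∫(u')² + (1/3)·∫u².
Here 0 < c = 1/3 < 1. The condition a(u,u) ≥ α||u||_{H^1}² reads (1−α)∫(u')² ≥ (α−c)∫u². Any admissible α is ≤ 1 (rapidly oscillating u have ∫u²/∫(u')² → 0), and α = 1 would force 0 ≥ (1−c)∫u², impossible since c < 1; so 1−α > 0. By the sharp Poincaré inequality on H^1_0 of an interval of length L, ∫(u')² ≥ (π/L)²∫u² with equality for the first sine mode sin(π(x−x₀)/L) (x₀ the left endpoint), so the inequality holds for all u iff (1−α)(π/L)² ≥ α − c, i.e. α ≤ ((π/L)² + c)/((π/L)² + 1) = (1 + c(L/π)²)/(1 + (L/π)²). With (π/L)² = 4*π^2/49 and c = 1/3, the largest admissible constant is α = ((π/L)² + c)/((π/L)² + 1).
Simplifying, α = (49 + 12*π^2)/(3*(4*π^2 + 49)).


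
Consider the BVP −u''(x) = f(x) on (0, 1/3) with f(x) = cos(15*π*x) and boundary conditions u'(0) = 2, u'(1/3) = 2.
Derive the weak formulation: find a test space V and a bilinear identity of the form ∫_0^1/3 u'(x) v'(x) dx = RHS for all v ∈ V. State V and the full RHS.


V = H^1(0, 1/3) (v unrestricted at boundary; u is determined up to an additive constant); weak form: ∫_0^1/3 u'v' dx = ∫_0^1/3 (cos(15*π*x)) v dx + 2·v(1/3) − 2·v(0) for all v ∈ V.

Multiply both sides by a test function v and integrate from 0 to 1/3:
  ∫_0^1/3 −u''(x) v(x) dx = ∫_0^1/3 f(x) v(x) dx.
Integrate the LHS by parts once:
  ∫_0^1/3 −u'' v dx = −[u'(x) v(x)]_0^1/3 + ∫_0^1/3 u'(x) v'(x) dx.
Thus ∫_0^1/3 u'(x) v'(x) dx = ∫_0^1/3 f(x) v(x) dx + [u'(x) v(x)]_0^1/3.
Choose V so that boundary terms are either known or forced to vanish.
u has inhomogeneous Neumann u'(0) = 2, u'(1/3) = 2. [u' v]_0^1/3 = (2)·v(1/3) − (2)·v(0) = 2·v(1/3) − 2·v(0). Take V = H^1(0, 1/3); boundary term becomes part of RHS.
Weak formulation: find u (satisfying any essential BC) such that ∫_0^1/3 u'(x) v'(x) dx = ∫_0^1/3 f v dx + 2·v(1/3) − 2·v(0) for all v ∈ V (Neumann data are natural BCs: they enter the RHS as boundary terms).
Substituting f(x) = cos(15*π*x), the right-hand side is ∫_0^1/3 (cos(15*π*x)) v dx + 2·v(1/3) − 2·v(0).
Compatibility check (pure Neumann): taking v ≡ 1 ∈ V gives 0 = ∫_0^1/3 f dx + (2) − (2), i.e. ∫_0^1/3 f dx must equal u'(0) − u'(1/3) = 0. Indeed ∫_0^1/3 (cos(15*π*x)) dx = 0, so the data are compatible. The solution is then unique only up to an additive constant (fix it e.g. by requiring ∫_0^1/3 u dx = 0).


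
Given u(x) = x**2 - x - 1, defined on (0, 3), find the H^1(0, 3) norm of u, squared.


||u||_{H^1}^2 = 321/10

The H^1 norm (squared) on an interval (0, L) is
  ||u||_{H^1}^2 = ∫_0^L u(x)^2 dx + ∫_0^L u'(x)^2 dx.
Compute u'(x) = 2*x - 1.
Then u(x)^2 = x**4 - 2*x**3 - x**2 + 2*x + 1 and u'(x)^2 = 4*x**2 - 4*x + 1.
Integrate each monomial from 0 to 3 using ∫_0^3 c·x^n dx = c·3^(n+1)/(n+1):
  ∫_0^3 u(x)^2 dx = ∫_0^3 (x^4 - 2*x^3 - x^2 + 2*x + 1) dx. Term by term:
    ∫_0^3 x^4 dx = 243/5;  ∫_0^3 -2*x^3 dx = -81/2;  ∫_0^3 -x^2 dx = -9;
    ∫_0^3 2*x dx = 9;  ∫_0^3 1 dx = 3.
  Sum: 243/5 − 81/2 − 9 + 9 + 3 = 111/10.
  ∫_0^3 u'(x)^2 dx = ∫_0^3 (4*x^2 - 4*x + 1) dx. Term by term:
    ∫_0^3 4*x^2 dx = 36;  ∫_0^3 -4*x dx = -18;  ∫_0^3 1 dx = 3.
  Sum: 36 − 18 + 3 = 21.
Adding: ||u||_{H^1}^2 = 111/10 + 21 = 321/10.


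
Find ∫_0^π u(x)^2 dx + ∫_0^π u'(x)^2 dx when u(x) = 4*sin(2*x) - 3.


||u||_{H^1(0,π)}^2 = 49*π

u'(x) = 8*cos(2*x).
Expand u² and (u')² and integrate term by term on (0, π), using: for integers n ≥ 1, ∫_0^π sin²(nx) dx = ∫_0^π cos²(nx) dx = π/2; for n ≠ n', ∫_0^π sin(nx)sin(n'x) dx = ∫_0^π cos(nx)cos(n'x) dx = 0; and by product-to-sum, ∫_0^π sin(nx)cos(n'x) dx = ½∫_0^π [sin((n+n')x) + sin((n−n')x)] dx, which is 0 when n+n' is even and 2n/(n²−n'²) when n+n' is odd (it need not vanish on (0, π)). For the constant mode: ∫_0^π 1 dx = π, ∫_0^π cos(nx) dx = 0, ∫_0^π sin(nx) dx = (1−(−1)^n)/n.
  u² squared terms: (-3)²·∫1 dx = 9·π = 9*π;  (4)²·∫sin(2x)² dx = 16·π/2 = 8*π.
  u² cross terms: 2·(-3)·(4)·∫1·sin(2x) dx = -24·(0) = 0.
  So ∫_0^π u² dx = 9*π + 8*π + 0 = 17*π.
  (u')² squared terms: (8)²·∫cos(2x)² dx = 64·π/2 = 32*π.
  So ∫_0^π (u')² dx = 32*π.
||u||_{H^1}^2 = (17*π) + (32*π) = 49*π.


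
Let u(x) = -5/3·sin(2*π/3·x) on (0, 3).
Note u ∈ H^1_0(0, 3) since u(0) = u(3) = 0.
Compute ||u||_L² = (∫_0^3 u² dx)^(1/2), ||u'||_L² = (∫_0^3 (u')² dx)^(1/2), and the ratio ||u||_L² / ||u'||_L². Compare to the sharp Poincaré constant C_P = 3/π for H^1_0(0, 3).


||u||_L² / ||u'||_L² = 3/(2*π) < C_P = 3/π.

u(x) = -5/3·sin(2*π/3·x), so u'(x) = -10*π*cos(2*π*x/3)/9.
Writing u(x) = A·sin(kπx/L) with A = -5/3 and k = 2, use ∫_0^L sin²(kπx/L) dx = L/2 and ∫_0^L cos²(kπx/L) dx = L/2.
u² = 25/9·sin²(2*π/3·x) and (u')² = 100*π^2/81·cos²(2*π/3·x), and each of sin², cos² integrates to L/2 = 3/2 over (0, 3).
∫_0^3 u² dx = 25/6, so ||u||_L² = 5*sqrt(6)/6.
∫_0^3 (u')² dx = 50*π^2/27, so ||u'||_L² = 5*sqrt(6)*π/9.
Ratio ||u||_L² / ||u'||_L² = 3/(2*π).
Sharp Poincaré constant on H^1_0(0, 3) is C_P = L/π = 3/π, achieved by sin(π/3·x).
This is the k = 2 harmonic; the ratio L/(kπ) is strictly less than C_P = L/π, consistent with the sharp inequality ||u||_L² ≤ C_P ||u'||_L².


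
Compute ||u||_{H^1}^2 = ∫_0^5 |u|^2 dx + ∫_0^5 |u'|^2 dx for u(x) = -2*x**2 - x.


||u||_{H^1}^2 = 11815/3

The H^1 norm (squared) on an interval (0, L) is
  ||u||_{H^1}^2 = ∫_0^L u(x)^2 dx + ∫_0^L u'(x)^2 dx.
Compute u'(x) = -4*x - 1.
Then u(x)^2 = 4*x**4 + 4*x**3 + x**2 and u'(x)^2 = 16*x**2 + 8*x + 1.
Integrate each monomial from 0 to 5 using ∫_0^5 c·x^n dx = c·5^(n+1)/(n+1):
  ∫_0^5 u(x)^2 dx = ∫_0^5 (4*x^4 + 4*x^3 + x^2) dx. Term by term:
    ∫_0^5 4*x^4 dx = 2500;  ∫_0^5 4*x^3 dx = 625;  ∫_0^5 x^2 dx = 125/3.
  Sum: 2500 + 625 + 125/3 = 9500/3.
  ∫_0^5 u'(x)^2 dx = ∫_0^5 (16*x^2 + 8*x + 1) dx. Term by term:
    ∫_0^5 16*x^2 dx = 2000/3;  ∫_0^5 8*x dx = 100;  ∫_0^5 1 dx = 5.
  Sum: 2000/3 + 100 + 5 = 2315/3.
Adding: ||u||_{H^1}^2 = 9500/3 + 2315/3 = 11815/3.


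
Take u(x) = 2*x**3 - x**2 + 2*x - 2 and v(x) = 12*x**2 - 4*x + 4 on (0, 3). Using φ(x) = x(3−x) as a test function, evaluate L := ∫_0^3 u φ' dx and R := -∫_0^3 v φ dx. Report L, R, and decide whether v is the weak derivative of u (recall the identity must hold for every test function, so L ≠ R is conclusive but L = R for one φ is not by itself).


LHS = -342/5, RHS = -684/5. No, v is not the weak derivative of u.

u(x) = 2*x**3 - x**2 + 2*x - 2, classical derivative u'(x) = 6*x**2 - 2*x + 2.
φ(x) = x(3−x), so φ'(x) = 3 - 2*x.
Note φ(0) = φ(3) = 0, so the boundary term u·φ vanishes.
LHS = ∫_0^3 u(x) φ'(x) dx = ∫_0^3 (-4*x^4 + 8*x^3 - 7*x^2 + 10*x - 6) dx. Term by term:
  ∫_0^3 -4*x^4 dx = -972/5;  ∫_0^3 8*x^3 dx = 162;  ∫_0^3 -7*x^2 dx = -63;
  ∫_0^3 10*x dx = 45;  ∫_0^3 -6 dx = -18.
Sum: -972/5 + 162 − 63 + 45 − 18 = -342/5.
So LHS = -342/5.
∫_0^3 v(x) φ(x) dx = ∫_0^3 (-12*x^4 + 40*x^3 - 16*x^2 + 12*x) dx. Term by term:
  ∫_0^3 -12*x^4 dx = -2916/5;  ∫_0^3 40*x^3 dx = 810;  ∫_0^3 -16*x^2 dx = -144;
  ∫_0^3 12*x dx = 54.
Sum: -2916/5 + 810 − 144 + 54 = 684/5.
So RHS = -∫_0^3 v(x) φ(x) dx = -684/5.
LHS − RHS = 342/5 ≠ 0, so the identity fails.
(For a valid weak derivative the identity must hold for EVERY test function, in particular this one. The failure shows v is NOT the weak derivative of u.)
Correct weak derivative would be u'(x) = 6*x**2 - 2*x + 2.


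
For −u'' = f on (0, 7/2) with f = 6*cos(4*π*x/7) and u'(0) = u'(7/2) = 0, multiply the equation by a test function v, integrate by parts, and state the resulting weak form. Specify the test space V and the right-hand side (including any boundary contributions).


V = H^1(0, 7/2) (no boundary constraint on v; u is determined up to an additive constant); weak form: ∫_0^7/2 u'v' dx = ∫_0^7/2 (6*cos(4*π*x/7)) v dx for all v ∈ V.

Multiply both sides by a test function v and integrate from 0 to 7/2:
  ∫_0^7/2 −u''(x) v(x) dx = ∫_0^7/2 f(x) v(x) dx.
Integrate the LHS by parts once:
  ∫_0^7/2 −u'' v dx = −[u'(x) v(x)]_0^7/2 + ∫_0^7/2 u'(x) v'(x) dx.
Thus ∫_0^7/2 u'(x) v'(x) dx = ∫_0^7/2 f(x) v(x) dx + [u'(x) v(x)]_0^7/2.
Choose V so that boundary terms are either known or forced to vanish.
u has homogeneous Neumann: u'(0) = u'(7/2) = 0. So [u' v]_0^7/2 = 0·v(7/2) − 0·v(0) = 0 for any v; take V = H^1(0, 7/2).
Weak formulation: find u (satisfying any essential BC) such that ∫_0^7/2 u'(x) v'(x) dx = ∫_0^7/2 f v dx for all v ∈ V (homogeneous Neumann, so boundary terms vanish).
Substituting f(x) = 6*cos(4*π*x/7), the right-hand side is ∫_0^7/2 (6*cos(4*π*x/7)) v dx.
Compatibility check (pure Neumann): taking v ≡ 1 ∈ V gives 0 = ∫_0^7/2 f dx + (0) − (0), i.e. ∫_0^7/2 f dx must equal u'(0) − u'(7/2) = 0. Indeed ∫_0^7/2 (6*cos(4*π*x/7)) dx = 0, so the data are compatible. The solution is then unique only up to an additive constant (fix it e.g. by requiring ∫_0^7/2 u dx = 0).


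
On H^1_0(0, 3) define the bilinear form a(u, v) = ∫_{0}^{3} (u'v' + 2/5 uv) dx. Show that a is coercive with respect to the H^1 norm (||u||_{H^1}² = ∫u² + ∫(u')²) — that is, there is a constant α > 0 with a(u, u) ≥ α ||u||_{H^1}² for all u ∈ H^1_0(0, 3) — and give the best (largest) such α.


α = (18/5 + π^2)/(9 + π^2)

Coercivity of a(·,·) on H^1_0(0, 3) means a(u, u) ≥ α ||u||_{H^1}² for every u ∈ H^1_0.
The interval has length L = 3, and Poincaré/coercivity depend only on L. Here a(u, u) = ∫(u')² + (2/5)·∫u².
Here 0 < c = 2/5 < 1. The condition a(u,u) ≥ α||u||_{H^1}² reads (1−α)∫(u')² ≥ (α−c)∫u². Any admissible α is ≤ 1 (rapidly oscillating u have ∫u²/∫(u')² → 0), and α = 1 would force 0 ≥ (1−c)∫u², impossible since c < 1; so 1−α > 0. By the sharp Poincaré inequality on H^1_0 of an interval of length L, ∫(u')² ≥ (π/L)²∫u² with equality for the first sine mode sin(π(x−x₀)/L) (x₀ the left endpoint), so the inequality holds for all u iff (1−α)(π/L)² ≥ α − c, i.e. α ≤ ((π/L)² + c)/((π/L)² + 1) = (1 + c(L/π)²)/(1 + (L/π)²). With (π/L)² = π^2/9 and c = 2/5, the largest admissible constant is α = ((π/L)² + c)/((π/L)² + 1).
Simplifying, α = (18/5 + π^2)/(9 + π^2).


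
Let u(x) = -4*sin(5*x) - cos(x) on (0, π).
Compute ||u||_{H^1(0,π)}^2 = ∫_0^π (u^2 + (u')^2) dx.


||u||_{H^1(0,π)}^2 = 209*π

u'(x) = sin(x) - 20*cos(5*x).
Expand u² and (u')² and integrate term by term on (0, π), using: for integers n ≥ 1, ∫_0^π sin²(nx) dx = ∫_0^π cos²(nx) dx = π/2; for n ≠ n', ∫_0^π sin(nx)sin(n'x) dx = ∫_0^π cos(nx)cos(n'x) dx = 0; and by product-to-sum, ∫_0^π sin(nx)cos(n'x) dx = ½∫_0^π [sin((n+n')x) + sin((n−n')x)] dx, which is 0 when n+n' is even and 2n/(n²−n'²) when n+n' is odd (it need not vanish on (0, π)).
  u² squared terms: (-1)²·∫cos(x)² dx = 1·π/2 = π/2;  (-4)²·∫sin(5x)² dx = 16·π/2 = 8*π.
  u² cross terms: 2·(-1)·(-4)·∫cos(x)·sin(5x) dx = 8·(0) = 0.
  So ∫_0^π u² dx = π/2 + 8*π + 0 = 17*π/2.
  (u')² squared terms: (-20)²·∫cos(5x)² dx = 400·π/2 = 200*π;  (1)²·∫sin(x)² dx = 1·π/2 = π/2.
  (u')² cross terms: 2·(-20)·(1)·∫cos(5x)·sin(x) dx = -40·(0) = 0.
  So ∫_0^π (u')² dx = 200*π + π/2 + 0 = 401*π/2.
||u||_{H^1}^2 = (17*π/2) + (401*π/2) = 209*π.


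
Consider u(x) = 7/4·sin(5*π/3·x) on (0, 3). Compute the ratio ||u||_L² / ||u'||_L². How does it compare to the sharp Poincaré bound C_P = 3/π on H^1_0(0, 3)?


||u||_L² / ||u'||_L² = 3/(5*π) < C_P = 3/π.

u(x) = 7/4·sin(5*π/3·x), so u'(x) = 35*π*cos(5*π*x/3)/12.
Writing u(x) = A·sin(kπx/L) with A = 7/4 and k = 5, use ∫_0^L sin²(kπx/L) dx = L/2 and ∫_0^L cos²(kπx/L) dx = L/2.
u² = 49/16·sin²(5*π/3·x) and (u')² = 1225*π^2/144·cos²(5*π/3·x), and each of sin², cos² integrates to L/2 = 3/2 over (0, 3).
∫_0^3 u² dx = 147/32, so ||u||_L² = 7*sqrt(6)/8.
∫_0^3 (u')² dx = 1225*π^2/96, so ||u'||_L² = 35*sqrt(6)*π/24.
Ratio ||u||_L² / ||u'||_L² = 3/(5*π).
Sharp Poincaré constant on H^1_0(0, 3) is C_P = L/π = 3/π, achieved by sin(π/3·x).
This is the k = 5 harmonic; the ratio L/(kπ) is strictly less than C_P = L/π, consistent with the sharp inequality ||u||_L² ≤ C_P ||u'||_L².


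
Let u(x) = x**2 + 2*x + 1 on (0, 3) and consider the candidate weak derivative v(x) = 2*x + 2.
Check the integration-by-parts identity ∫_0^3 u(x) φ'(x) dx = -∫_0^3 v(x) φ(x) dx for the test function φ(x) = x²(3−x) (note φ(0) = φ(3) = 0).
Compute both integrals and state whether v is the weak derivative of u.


LHS = -189/5, RHS = -189/5. Yes, v = u' weakly.

u(x) = x**2 + 2*x + 1, classical derivative u'(x) = 2*x + 2.
φ(x) = x²(3−x), so φ'(x) = 3*x*(2 - x).
Note φ(0) = φ(3) = 0, so the boundary term u·φ vanishes.
LHS = ∫_0^3 u(x) φ'(x) dx = ∫_0^3 (-3*x^4 + 9*x^2 + 6*x) dx. Term by term:
  ∫_0^3 -3*x^4 dx = -729/5;  ∫_0^3 9*x^2 dx = 81;  ∫_0^3 6*x dx = 27.
Sum: -729/5 + 81 + 27 = -189/5.
So LHS = -189/5.
∫_0^3 v(x) φ(x) dx = ∫_0^3 (-2*x^4 + 4*x^3 + 6*x^2) dx. Term by term:
  ∫_0^3 -2*x^4 dx = -486/5;  ∫_0^3 4*x^3 dx = 81;  ∫_0^3 6*x^2 dx = 54.
Sum: -486/5 + 81 + 54 = 189/5.
So RHS = -∫_0^3 v(x) φ(x) dx = -189/5.
LHS = RHS, so the identity holds for this test φ.
Moreover u is smooth here and v(x) = u'(x) = 2*x + 2 pointwise, so the identity holds for every test function. Hence v is the weak derivative of u.


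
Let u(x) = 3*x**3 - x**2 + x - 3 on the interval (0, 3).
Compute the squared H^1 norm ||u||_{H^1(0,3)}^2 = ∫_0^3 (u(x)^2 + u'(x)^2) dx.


||u||_{H^1}^2 = 191508/35

The H^1 norm (squared) on an interval (0, L) is
  ||u||_{H^1}^2 = ∫_0^L u(x)^2 dx + ∫_0^L u'(x)^2 dx.
Compute u'(x) = 9*x**2 - 2*x + 1.
Then u(x)^2 = 9*x**6 - 6*x**5 + 7*x**4 - 20*x**3 + 7*x**2 - 6*x + 9 and u'(x)^2 = 81*x**4 - 36*x**3 + 22*x**2 - 4*x + 1.
Integrate each monomial from 0 to 3 using ∫_0^3 c·x^n dx = c·3^(n+1)/(n+1):
  ∫_0^3 u(x)^2 dx = ∫_0^3 (9*x^6 - 6*x^5 + 7*x^4 - 20*x^3 + 7*x^2 - 6*x + 9) dx. Term by term:
    ∫_0^3 9*x^6 dx = 19683/7;  ∫_0^3 -6*x^5 dx = -729;  ∫_0^3 7*x^4 dx = 1701/5;
    ∫_0^3 -20*x^3 dx = -405;  ∫_0^3 7*x^2 dx = 63;  ∫_0^3 -6*x dx = -27;
    ∫_0^3 9 dx = 27.
  Sum: 19683/7 − 729 + 1701/5 − 405 + 63 − 27 + 27 = 72837/35.
  ∫_0^3 u'(x)^2 dx = ∫_0^3 (81*x^4 - 36*x^3 + 22*x^2 - 4*x + 1) dx. Term by term:
    ∫_0^3 81*x^4 dx = 19683/5;  ∫_0^3 -36*x^3 dx = -729;  ∫_0^3 22*x^2 dx = 198;
    ∫_0^3 -4*x dx = -18;  ∫_0^3 1 dx = 3.
  Sum: 19683/5 − 729 + 198 − 18 + 3 = 16953/5.
Adding: ||u||_{H^1}^2 = 72837/35 + 16953/5 = 191508/35.


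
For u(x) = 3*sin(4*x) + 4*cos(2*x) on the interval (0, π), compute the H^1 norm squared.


||u||_{H^1(0,π)}^2 = 233*π/2

u'(x) = -8*sin(2*x) + 12*cos(4*x).
Expand u² and (u')² and integrate term by term on (0, π), using: for integers n ≥ 1, ∫_0^π sin²(nx) dx = ∫_0^π cos²(nx) dx = π/2; for n ≠ n', ∫_0^π sin(nx)sin(n'x) dx = ∫_0^π cos(nx)cos(n'x) dx = 0; and by product-to-sum, ∫_0^π sin(nx)cos(n'x) dx = ½∫_0^π [sin((n+n')x) + sin((n−n')x)] dx, which is 0 when n+n' is even and 2n/(n²−n'²) when n+n' is odd (it need not vanish on (0, π)).
  u² squared terms: (3)²·∫sin(4x)² dx = 9·π/2 = 9*π/2;  (4)²·∫cos(2x)² dx = 16·π/2 = 8*π.
  u² cross terms: 2·(3)·(4)·∫sin(4x)·cos(2x) dx = 24·(0) = 0.
  So ∫_0^π u² dx = 9*π/2 + 8*π + 0 = 25*π/2.
  (u')² squared terms: (-8)²·∫sin(2x)² dx = 64·π/2 = 32*π;  (12)²·∫cos(4x)² dx = 144·π/2 = 72*π.
  (u')² cross terms: 2·(-8)·(12)·∫sin(2x)·cos(4x) dx = -192·(0) = 0.
  So ∫_0^π (u')² dx = 32*π + 72*π + 0 = 104*π.
||u||_{H^1}^2 = (25*π/2) + (104*π) = 233*π/2.


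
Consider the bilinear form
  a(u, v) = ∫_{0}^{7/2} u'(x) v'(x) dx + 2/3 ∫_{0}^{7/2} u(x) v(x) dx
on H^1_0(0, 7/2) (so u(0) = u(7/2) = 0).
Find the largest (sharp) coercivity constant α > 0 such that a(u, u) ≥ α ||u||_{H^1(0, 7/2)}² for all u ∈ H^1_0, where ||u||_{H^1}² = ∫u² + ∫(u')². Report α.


α = 2*(49 + 6*π^2)/(3*(4*π^2 + 49))

Coercivity of a(·,·) on H^1_0(0, 7/2) means a(u, u) ≥ α ||u||_{H^1}² for every u ∈ H^1_0.
The interval has length L = 7/2, and Poincaré/coercivity depend only on L. Here a(u, u) = ∫(u')² + (2/3)·∫u².
Here 0 < c = 2/3 < 1. The condition a(u,u) ≥ α||u||_{H^1}² reads (1−α)∫(u')² ≥ (α−c)∫u². Any admissible α is ≤ 1 (rapidly oscillating u have ∫u²/∫(u')² → 0), and α = 1 would force 0 ≥ (1−c)∫u², impossible since c < 1; so 1−α > 0. By the sharp Poincaré inequality on H^1_0 of an interval of length L, ∫(u')² ≥ (π/L)²∫u² with equality for the first sine mode sin(π(x−x₀)/L) (x₀ the left endpoint), so the inequality holds for all u iff (1−α)(π/L)² ≥ α − c, i.e. α ≤ ((π/L)² + c)/((π/L)² + 1) = (1 + c(L/π)²)/(1 + (L/π)²). With (π/L)² = 4*π^2/49 and c = 2/3, the largest admissible constant is α = ((π/L)² + c)/((π/L)² + 1).
Simplifying, α = 2*(49 + 6*π^2)/(3*(4*π^2 + 49)).


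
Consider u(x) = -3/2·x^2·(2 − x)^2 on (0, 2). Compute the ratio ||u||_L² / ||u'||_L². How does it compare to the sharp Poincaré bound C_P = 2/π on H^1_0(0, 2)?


||u||_L² / ||u'||_L² = sqrt(3)/3 < C_P = 2/π.

u(x) = -3/2·x^2·(2 − x)^2, so u'(x) = 6*x*(-x^2 + 3*x - 2).
u(x) = -3/2·x^2·(2 − x)^2 vanishes at x = 0 and x = 2, so u ∈ H^1_0(0, 2). Differentiate via the product rule and integrate the resulting polynomials term by term.
  ∫_0^2 u² dx = ∫_0^2 (9*x^8/4 - 18*x^7 + 54*x^6 - 72*x^5 + 36*x^4) dx. Term by term:
    ∫_0^2 9*x^8/4 dx = 128;  ∫_0^2 -18*x^7 dx = -576;  ∫_0^2 54*x^6 dx = 6912/7;
    ∫_0^2 -72*x^5 dx = -768;  ∫_0^2 36*x^4 dx = 1152/5.
  Sum: 128 − 576 + 6912/7 − 768 + 1152/5 = 64/35.
  ∫_0^2 (u')² dx = ∫_0^2 (36*x^6 - 216*x^5 + 468*x^4 - 432*x^3 + 144*x^2) dx. Term by term:
    ∫_0^2 36*x^6 dx = 4608/7;  ∫_0^2 -216*x^5 dx = -2304;  ∫_0^2 468*x^4 dx = 14976/5;
    ∫_0^2 -432*x^3 dx = -1728;  ∫_0^2 144*x^2 dx = 384.
  Sum: 4608/7 − 2304 + 14976/5 − 1728 + 384 = 192/35.
∫_0^2 u² dx = 64/35, so ||u||_L² = 8*sqrt(35)/35.
∫_0^2 (u')² dx = 192/35, so ||u'||_L² = 8*sqrt(105)/35.
Ratio ||u||_L² / ||u'||_L² = sqrt(3)/3.
Sharp Poincaré constant on H^1_0(0, 2) is C_P = L/π = 2/π, achieved by sin(π/2·x).
A polynomial bump cannot attain the sharp Poincaré constant (only the first sine eigenfunction does), so the ratio is strictly less than C_P, consistent with ||u||_L² ≤ C_P ||u'||_L².
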